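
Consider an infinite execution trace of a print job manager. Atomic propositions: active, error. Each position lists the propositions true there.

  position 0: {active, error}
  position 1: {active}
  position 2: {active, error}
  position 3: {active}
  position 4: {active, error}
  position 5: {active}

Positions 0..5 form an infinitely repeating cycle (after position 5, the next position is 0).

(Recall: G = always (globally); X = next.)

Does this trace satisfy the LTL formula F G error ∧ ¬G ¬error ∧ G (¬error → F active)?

Violated

¬error → F active holds at every position 0..5, and those are all positions ever visited, so G (¬error → F active) holds.
Positions where ¬error holds: 1, 3, 5.
Check F active at each: 1→ok, 3→ok, 5→ok.
At position 0: F G error ∧ ¬G ¬error is false; G (¬error → F active) is true; so F G error ∧ ¬G ¬error ∧ G (¬error → F active) is false.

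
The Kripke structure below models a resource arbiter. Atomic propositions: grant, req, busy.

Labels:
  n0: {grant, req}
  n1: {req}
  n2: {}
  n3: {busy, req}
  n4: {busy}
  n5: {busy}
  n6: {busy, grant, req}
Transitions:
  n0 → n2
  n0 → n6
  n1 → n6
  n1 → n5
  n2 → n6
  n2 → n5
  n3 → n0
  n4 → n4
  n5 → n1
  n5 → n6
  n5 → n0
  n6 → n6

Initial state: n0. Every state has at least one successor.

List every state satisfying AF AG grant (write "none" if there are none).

States satisfying AG grant: {n6}.
States satisfying AF AG grant: {n6}.

{n6}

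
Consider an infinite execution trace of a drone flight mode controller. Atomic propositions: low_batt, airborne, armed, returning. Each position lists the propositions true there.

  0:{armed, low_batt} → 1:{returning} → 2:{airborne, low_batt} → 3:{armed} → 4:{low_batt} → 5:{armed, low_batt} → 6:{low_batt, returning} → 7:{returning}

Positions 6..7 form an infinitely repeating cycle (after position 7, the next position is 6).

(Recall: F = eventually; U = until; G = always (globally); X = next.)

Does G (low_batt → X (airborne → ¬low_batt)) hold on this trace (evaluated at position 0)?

low_batt → X (airborne → ¬low_batt) holds at every position 0..7, and those are all positions ever visited, so G (low_batt → X (airborne → ¬low_batt)) holds.
Positions where low_batt holds: 0, 2, 4, 5, 6.
Check X (airborne → ¬low_batt) at each: 0→ok, 2→ok, 4→ok, 5→ok, 6→ok.

Holds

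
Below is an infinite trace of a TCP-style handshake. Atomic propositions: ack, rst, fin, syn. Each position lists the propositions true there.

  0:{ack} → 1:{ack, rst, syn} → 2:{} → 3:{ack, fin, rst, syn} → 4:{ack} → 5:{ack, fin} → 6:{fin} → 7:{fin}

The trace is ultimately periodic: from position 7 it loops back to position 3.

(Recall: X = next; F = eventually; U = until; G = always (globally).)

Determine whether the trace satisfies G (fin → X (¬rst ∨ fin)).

fin → X (¬rst ∨ fin) holds at every position 0..7, and those are all positions ever visited, so G (fin → X (¬rst ∨ fin)) holds.
Positions where fin holds: 3, 5, 6, 7.
Check X (¬rst ∨ fin) at each: 3→ok, 5→ok, 6→ok, 7→ok.

Holds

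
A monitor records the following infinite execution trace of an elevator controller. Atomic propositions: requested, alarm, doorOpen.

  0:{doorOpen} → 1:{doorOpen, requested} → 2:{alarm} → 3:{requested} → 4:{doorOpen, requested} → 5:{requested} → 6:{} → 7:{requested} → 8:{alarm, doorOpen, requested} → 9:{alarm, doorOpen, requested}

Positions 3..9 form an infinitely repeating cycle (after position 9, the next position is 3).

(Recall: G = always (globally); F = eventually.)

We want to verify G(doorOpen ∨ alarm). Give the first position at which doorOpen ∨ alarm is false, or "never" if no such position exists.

3

Check doorOpen ∨ alarm at each position in order: 0 ✓, 1 ✓, 2 ✓.
At position 3 the labels are {requested}, so doorOpen ∨ alarm is false there. This is the first violation.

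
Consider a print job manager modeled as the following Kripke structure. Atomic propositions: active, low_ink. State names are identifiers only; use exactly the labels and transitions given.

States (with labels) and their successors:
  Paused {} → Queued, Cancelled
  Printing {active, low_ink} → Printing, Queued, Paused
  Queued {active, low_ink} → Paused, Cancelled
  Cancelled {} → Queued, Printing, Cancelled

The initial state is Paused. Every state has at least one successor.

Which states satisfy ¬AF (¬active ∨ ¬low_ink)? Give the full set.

{Printing}

States satisfying ¬active ∨ ¬low_ink: {Paused, Cancelled}.
States satisfying AF (¬active ∨ ¬low_ink): {Paused, Queued, Cancelled}.
States satisfying ¬AF (¬active ∨ ¬low_ink): {Printing}.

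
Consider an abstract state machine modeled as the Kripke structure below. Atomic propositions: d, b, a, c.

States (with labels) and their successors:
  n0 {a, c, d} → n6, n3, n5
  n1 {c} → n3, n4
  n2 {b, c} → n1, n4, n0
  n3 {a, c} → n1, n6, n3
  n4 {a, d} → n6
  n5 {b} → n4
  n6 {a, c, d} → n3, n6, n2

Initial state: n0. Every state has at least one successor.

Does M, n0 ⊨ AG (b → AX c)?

States satisfying b → AX c: {n0, n1, n3, n4, n6}.
States satisfying AG (b → AX c): ∅.
n2 is reachable from n0 and violates b → AX c, so AG fails at n0.
n0 ∉ Sat(AG (b → AX c)).

Violated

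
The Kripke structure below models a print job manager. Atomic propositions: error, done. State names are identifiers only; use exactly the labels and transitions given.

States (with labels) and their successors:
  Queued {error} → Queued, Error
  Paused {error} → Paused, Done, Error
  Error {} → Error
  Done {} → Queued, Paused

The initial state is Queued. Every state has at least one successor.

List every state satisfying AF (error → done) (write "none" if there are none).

{Error, Done}

States satisfying error → done: {Error, Done}.
States satisfying AF (error → done): {Error, Done}.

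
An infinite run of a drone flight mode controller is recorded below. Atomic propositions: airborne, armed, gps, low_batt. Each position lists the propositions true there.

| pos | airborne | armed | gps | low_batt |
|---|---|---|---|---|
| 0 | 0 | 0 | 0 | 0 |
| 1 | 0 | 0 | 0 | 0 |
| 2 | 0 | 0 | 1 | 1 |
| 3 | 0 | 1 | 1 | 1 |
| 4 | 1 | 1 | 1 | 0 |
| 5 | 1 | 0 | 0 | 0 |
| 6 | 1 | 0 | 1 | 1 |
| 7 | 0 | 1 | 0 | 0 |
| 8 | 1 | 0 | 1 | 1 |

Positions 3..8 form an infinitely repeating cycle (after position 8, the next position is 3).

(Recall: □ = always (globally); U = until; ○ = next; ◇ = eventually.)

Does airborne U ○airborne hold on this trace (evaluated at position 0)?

Walking from position 0: at position 0, ○airborne has not yet held and airborne fails, so airborne U ○airborne is false.

No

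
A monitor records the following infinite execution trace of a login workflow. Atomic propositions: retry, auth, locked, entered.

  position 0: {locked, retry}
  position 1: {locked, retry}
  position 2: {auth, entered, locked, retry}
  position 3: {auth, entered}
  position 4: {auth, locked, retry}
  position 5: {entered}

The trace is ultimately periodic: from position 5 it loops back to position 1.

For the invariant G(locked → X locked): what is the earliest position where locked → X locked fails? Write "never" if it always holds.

2

Check locked → X locked at each position in order: 0 ✓, 1 ✓.
At position 2 the labels are {auth, entered, locked, retry} and the next position 3 has {auth, entered}, so locked → X locked is false there. This is the first violation.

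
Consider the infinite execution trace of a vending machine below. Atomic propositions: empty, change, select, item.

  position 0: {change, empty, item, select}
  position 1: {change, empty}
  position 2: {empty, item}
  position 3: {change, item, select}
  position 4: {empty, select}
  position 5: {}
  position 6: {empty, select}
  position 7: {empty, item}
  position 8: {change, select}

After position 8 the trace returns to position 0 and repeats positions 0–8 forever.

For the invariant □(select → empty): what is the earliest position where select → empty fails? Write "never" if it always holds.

3

Check select → empty at each position in order: 0 ✓, 1 ✓, 2 ✓.
At position 3 the labels are {change, item, select}, so select → empty is false there. This is the first violation.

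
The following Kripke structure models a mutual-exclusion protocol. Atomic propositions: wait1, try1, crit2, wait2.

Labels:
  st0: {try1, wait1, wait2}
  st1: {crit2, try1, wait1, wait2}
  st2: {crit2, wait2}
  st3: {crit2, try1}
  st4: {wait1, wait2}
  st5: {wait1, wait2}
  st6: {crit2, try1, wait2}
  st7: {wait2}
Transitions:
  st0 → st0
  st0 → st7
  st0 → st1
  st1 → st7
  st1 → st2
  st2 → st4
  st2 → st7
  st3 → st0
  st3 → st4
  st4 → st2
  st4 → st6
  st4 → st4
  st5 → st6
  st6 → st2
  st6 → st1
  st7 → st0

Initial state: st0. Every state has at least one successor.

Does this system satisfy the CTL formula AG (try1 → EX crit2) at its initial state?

States satisfying try1 → EX crit2: {st0, st1, st2, st4, st5, st6, st7}.
States satisfying AG (try1 → EX crit2): {st0, st1, st2, st4, st5, st6, st7}.
Every state reachable from st0 satisfies try1 → EX crit2.
st0 ∈ Sat(AG (try1 → EX crit2)).

Satisfied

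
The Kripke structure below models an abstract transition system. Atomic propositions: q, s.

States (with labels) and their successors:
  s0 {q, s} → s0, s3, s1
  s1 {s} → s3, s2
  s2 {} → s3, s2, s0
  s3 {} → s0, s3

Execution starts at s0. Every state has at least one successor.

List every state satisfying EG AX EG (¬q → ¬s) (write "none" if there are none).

{s1, s2, s3}

States satisfying AX EG (¬q → ¬s): {s1, s2, s3}.
States satisfying EG AX EG (¬q → ¬s): {s1, s2, s3}.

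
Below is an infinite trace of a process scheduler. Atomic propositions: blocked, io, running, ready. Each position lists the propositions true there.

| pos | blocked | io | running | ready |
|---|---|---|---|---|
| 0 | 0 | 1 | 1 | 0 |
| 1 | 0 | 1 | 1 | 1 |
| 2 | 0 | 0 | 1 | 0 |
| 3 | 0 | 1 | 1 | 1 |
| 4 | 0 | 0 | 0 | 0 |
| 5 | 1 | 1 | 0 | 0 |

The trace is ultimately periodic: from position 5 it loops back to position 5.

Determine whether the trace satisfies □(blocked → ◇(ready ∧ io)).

blocked → ◇(ready ∧ io) must hold at every position from 0 onward. It fails at position 5, so □(blocked → ◇(ready ∧ io)) is false.
Positions where blocked holds: 5.
Check ◇(ready ∧ io) at each: 5→fails.

No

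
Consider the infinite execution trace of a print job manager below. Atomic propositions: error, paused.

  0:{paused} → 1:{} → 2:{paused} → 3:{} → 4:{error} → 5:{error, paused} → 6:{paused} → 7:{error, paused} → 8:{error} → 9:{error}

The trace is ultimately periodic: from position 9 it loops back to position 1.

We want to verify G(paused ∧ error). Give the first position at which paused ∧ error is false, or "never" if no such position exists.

0

At position 0 the labels are {paused}, so paused ∧ error is false there. This is the first violation.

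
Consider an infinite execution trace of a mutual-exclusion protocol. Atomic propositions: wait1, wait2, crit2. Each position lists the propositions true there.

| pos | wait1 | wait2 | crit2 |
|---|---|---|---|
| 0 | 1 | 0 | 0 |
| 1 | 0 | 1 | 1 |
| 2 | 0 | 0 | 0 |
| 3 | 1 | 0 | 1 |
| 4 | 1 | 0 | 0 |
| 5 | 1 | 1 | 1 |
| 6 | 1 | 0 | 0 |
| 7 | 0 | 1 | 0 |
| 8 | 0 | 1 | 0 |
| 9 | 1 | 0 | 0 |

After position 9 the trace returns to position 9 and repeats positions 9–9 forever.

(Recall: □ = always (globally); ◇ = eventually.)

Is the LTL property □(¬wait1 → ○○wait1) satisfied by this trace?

¬wait1 → ○○wait1 holds at every position 0..9, and those are all positions ever visited, so □(¬wait1 → ○○wait1) holds.
Positions where ¬wait1 holds: 1, 2, 7, 8.
Check ○○wait1 at each: 1→ok, 2→ok, 7→ok, 8→ok.

Holds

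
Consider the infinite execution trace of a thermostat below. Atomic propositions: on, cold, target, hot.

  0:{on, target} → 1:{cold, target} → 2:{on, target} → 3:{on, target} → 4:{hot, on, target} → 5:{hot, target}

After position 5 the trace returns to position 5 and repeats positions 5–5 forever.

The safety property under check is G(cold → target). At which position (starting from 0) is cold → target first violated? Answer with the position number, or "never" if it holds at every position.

never

cold → target holds at every position 0..5, and those are all the positions the trace ever visits, so the invariant G(cold → target) is never violated.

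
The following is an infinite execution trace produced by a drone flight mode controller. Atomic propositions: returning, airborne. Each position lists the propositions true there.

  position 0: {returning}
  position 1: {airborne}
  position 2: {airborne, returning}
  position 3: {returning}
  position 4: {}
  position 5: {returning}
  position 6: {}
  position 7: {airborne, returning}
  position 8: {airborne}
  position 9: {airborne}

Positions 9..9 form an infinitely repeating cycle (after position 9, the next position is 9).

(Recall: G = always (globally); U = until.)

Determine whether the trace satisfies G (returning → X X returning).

returning → X X returning must hold at every position from 0 onward. It fails at position 2, so G (returning → X X returning) is false.
Positions where returning holds: 0, 2, 3, 5, 7.
Check X X returning at each: 0→ok, 2→fails, 3→ok, 5→ok, 7→fails.

Does not hold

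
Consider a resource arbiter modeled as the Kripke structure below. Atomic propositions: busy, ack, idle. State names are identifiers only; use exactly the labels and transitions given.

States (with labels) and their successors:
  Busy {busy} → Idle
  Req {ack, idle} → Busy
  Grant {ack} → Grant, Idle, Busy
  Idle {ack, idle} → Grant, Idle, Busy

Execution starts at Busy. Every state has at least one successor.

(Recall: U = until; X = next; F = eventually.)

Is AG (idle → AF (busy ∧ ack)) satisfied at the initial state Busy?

Violated

States satisfying idle → AF (busy ∧ ack): {Busy, Grant}.
States satisfying AG (idle → AF (busy ∧ ack)): ∅.
Idle is reachable from Busy and violates idle → AF (busy ∧ ack), so AG fails at Busy.
Busy ∉ Sat(AG (idle → AF (busy ∧ ack))).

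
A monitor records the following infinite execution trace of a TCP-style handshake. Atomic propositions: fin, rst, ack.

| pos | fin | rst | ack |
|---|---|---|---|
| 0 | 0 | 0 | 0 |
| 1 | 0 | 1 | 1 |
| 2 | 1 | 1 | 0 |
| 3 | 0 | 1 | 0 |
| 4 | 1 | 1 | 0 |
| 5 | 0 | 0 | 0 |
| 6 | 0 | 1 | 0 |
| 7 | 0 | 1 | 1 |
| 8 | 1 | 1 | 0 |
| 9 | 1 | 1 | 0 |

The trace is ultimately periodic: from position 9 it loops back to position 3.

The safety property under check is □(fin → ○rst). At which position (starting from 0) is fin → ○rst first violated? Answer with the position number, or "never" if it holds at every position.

Check fin → ○rst at each position in order: 0 ✓, 1 ✓, 2 ✓, 3 ✓.
At position 4 the labels are {fin, rst} and the next position 5 has {}, so fin → ○rst is false there. This is the first violation.

4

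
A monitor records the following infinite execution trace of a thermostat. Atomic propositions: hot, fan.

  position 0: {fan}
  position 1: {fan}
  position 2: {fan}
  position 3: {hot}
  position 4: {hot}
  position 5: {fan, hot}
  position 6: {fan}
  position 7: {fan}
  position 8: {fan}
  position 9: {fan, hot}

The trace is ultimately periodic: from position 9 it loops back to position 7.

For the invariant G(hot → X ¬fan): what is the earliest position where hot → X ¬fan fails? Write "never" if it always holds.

4

Check hot → X ¬fan at each position in order: 0 ✓, 1 ✓, 2 ✓, 3 ✓.
At position 4 the labels are {hot} and the next position 5 has {fan, hot}, so hot → X ¬fan is false there. This is the first violation.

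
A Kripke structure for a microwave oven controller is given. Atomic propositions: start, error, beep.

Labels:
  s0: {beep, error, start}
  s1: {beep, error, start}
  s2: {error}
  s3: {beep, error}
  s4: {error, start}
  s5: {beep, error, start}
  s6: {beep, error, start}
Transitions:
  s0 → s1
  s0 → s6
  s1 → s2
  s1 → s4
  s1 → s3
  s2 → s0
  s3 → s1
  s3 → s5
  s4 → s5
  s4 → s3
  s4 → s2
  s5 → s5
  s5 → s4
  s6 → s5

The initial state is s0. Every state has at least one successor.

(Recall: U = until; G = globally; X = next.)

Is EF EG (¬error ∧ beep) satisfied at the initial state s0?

Violated

States satisfying EG (¬error ∧ beep): ∅.
States satisfying EF EG (¬error ∧ beep): ∅.
No suitable path/successor from s0 witnesses the formula.
s0 ∉ Sat(EF EG (¬error ∧ beep)).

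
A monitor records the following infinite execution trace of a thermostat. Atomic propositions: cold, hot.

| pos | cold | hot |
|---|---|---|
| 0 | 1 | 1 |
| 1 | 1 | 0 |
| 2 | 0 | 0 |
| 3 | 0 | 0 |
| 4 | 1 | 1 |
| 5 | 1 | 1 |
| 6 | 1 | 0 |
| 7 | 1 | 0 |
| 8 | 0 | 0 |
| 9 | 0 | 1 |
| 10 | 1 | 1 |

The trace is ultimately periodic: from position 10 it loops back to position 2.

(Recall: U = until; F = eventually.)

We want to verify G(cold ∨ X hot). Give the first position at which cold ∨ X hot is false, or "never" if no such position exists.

Check cold ∨ X hot at each position in order: 0 ✓, 1 ✓.
At position 2 the labels are {} and the next position 3 has {}, so cold ∨ X hot is false there. This is the first violation.

2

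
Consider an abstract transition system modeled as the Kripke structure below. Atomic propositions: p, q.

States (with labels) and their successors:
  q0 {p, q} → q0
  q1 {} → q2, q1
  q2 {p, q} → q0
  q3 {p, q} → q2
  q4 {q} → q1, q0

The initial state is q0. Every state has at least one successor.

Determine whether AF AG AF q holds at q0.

States satisfying AG AF q: {q0, q2, q3}.
States satisfying AF AG AF q: {q0, q2, q3}.
q0 ∈ Sat(AF AG AF q).

Satisfied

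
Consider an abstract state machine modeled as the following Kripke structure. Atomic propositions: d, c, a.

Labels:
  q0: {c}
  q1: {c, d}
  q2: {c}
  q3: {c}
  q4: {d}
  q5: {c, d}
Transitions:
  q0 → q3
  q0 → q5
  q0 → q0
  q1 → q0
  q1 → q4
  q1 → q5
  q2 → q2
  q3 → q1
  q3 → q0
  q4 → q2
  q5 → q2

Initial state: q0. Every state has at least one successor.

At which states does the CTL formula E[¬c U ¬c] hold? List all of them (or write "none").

States satisfying ¬c: {q4}.
States satisfying E[¬c U ¬c]: {q4}.

{q4}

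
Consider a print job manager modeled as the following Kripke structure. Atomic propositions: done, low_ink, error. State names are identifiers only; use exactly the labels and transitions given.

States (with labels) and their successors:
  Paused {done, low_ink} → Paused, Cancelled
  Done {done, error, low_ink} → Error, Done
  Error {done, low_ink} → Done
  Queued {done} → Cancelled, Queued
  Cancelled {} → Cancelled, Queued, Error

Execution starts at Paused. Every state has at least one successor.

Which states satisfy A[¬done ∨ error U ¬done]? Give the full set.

States satisfying ¬done ∨ error: {Done, Cancelled}.
States satisfying ¬done: {Cancelled}.
States satisfying A[¬done ∨ error U ¬done]: {Cancelled}.

{Cancelled}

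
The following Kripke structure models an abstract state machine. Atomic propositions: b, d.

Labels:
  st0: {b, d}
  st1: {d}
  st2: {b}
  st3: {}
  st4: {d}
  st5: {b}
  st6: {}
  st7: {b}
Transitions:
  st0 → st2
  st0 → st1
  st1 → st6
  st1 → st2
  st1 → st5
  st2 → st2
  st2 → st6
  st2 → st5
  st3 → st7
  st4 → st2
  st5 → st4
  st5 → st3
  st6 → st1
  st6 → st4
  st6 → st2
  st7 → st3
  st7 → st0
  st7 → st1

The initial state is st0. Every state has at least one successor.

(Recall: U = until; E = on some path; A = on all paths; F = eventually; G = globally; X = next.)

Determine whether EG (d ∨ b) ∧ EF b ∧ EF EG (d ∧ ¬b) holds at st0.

Does not hold

States satisfying d ∨ b: {st0, st1, st2, st4, st5, st7}.
States satisfying EG (d ∨ b): {st0, st1, st2, st4, st5, st7}.
States satisfying b: {st0, st2, st5, st7}.
States satisfying EF b: {st0, st1, st2, st3, st4, st5, st6, st7}.
States satisfying EG (d ∨ b) ∧ EF b: {st0, st1, st2, st4, st5, st7}.
States satisfying EG (d ∧ ¬b): ∅.
States satisfying EF EG (d ∧ ¬b): ∅.
States satisfying EG (d ∨ b) ∧ EF b ∧ EF EG (d ∧ ¬b): ∅.
st0 ∉ Sat(EG (d ∨ b) ∧ EF b ∧ EF EG (d ∧ ¬b)).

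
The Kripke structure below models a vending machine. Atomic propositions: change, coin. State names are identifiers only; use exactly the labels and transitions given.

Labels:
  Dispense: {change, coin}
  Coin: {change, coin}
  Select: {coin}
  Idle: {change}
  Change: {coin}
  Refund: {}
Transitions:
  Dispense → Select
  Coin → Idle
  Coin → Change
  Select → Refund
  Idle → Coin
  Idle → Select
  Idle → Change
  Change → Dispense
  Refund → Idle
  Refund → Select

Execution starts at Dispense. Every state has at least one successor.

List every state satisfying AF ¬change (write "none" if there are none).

States satisfying ¬change: {Select, Change, Refund}.
States satisfying AF ¬change: {Dispense, Select, Change, Refund}.

{Dispense, Select, Change, Refund}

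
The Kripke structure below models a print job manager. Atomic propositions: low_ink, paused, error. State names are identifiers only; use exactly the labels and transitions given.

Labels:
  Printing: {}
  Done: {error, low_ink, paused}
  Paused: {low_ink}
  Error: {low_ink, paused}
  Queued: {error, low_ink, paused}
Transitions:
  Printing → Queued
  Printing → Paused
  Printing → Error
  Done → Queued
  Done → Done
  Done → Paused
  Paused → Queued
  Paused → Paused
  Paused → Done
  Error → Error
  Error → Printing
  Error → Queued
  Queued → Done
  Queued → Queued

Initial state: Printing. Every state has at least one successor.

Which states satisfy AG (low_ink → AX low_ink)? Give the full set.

States satisfying low_ink → AX low_ink: {Printing, Done, Paused, Queued}.
States satisfying AG (low_ink → AX low_ink): {Done, Paused, Queued}.

{Done, Paused, Queued}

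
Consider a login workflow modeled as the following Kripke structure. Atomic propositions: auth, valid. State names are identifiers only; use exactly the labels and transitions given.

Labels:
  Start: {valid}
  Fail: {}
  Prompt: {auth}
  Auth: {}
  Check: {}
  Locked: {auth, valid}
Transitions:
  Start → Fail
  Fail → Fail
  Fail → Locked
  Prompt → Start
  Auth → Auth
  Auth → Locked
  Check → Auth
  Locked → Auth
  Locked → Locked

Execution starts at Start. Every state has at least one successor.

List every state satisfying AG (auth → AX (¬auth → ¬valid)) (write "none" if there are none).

States satisfying auth → AX (¬auth → ¬valid): {Start, Fail, Auth, Check, Locked}.
States satisfying AG (auth → AX (¬auth → ¬valid)): {Start, Fail, Auth, Check, Locked}.

{Start, Fail, Auth, Check, Locked}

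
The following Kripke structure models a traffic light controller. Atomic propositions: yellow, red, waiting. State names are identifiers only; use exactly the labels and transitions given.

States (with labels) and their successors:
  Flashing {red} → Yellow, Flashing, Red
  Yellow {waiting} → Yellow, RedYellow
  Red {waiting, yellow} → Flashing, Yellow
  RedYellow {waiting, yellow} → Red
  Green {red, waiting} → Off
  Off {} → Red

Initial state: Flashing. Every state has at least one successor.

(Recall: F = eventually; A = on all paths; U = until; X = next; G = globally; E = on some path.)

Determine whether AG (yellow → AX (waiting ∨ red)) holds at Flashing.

Holds

States satisfying yellow → AX (waiting ∨ red): {Flashing, Yellow, Red, RedYellow, Green, Off}.
States satisfying AG (yellow → AX (waiting ∨ red)): {Flashing, Yellow, Red, RedYellow, Green, Off}.
Every state reachable from Flashing satisfies yellow → AX (waiting ∨ red).
Flashing ∈ Sat(AG (yellow → AX (waiting ∨ red))).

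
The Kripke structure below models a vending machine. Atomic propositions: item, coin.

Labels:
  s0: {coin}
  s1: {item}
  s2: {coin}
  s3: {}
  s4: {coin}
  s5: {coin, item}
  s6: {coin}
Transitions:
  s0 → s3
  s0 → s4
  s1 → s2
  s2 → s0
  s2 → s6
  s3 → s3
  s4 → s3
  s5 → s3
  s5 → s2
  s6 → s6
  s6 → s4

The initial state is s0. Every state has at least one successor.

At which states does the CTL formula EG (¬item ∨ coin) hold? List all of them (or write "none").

States satisfying ¬item ∨ coin: {s0, s2, s3, s4, s5, s6}.
States satisfying EG (¬item ∨ coin): {s0, s2, s3, s4, s5, s6}.

{s0, s2, s3, s4, s5, s6}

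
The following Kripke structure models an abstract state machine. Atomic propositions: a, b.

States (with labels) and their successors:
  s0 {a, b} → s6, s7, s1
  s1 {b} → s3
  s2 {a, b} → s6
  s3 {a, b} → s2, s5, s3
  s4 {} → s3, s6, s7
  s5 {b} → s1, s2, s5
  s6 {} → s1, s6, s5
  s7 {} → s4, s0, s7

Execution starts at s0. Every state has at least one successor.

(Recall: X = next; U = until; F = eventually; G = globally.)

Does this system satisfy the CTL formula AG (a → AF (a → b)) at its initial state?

States satisfying a → AF (a → b): {s0, s1, s2, s3, s4, s5, s6, s7}.
States satisfying AG (a → AF (a → b)): {s0, s1, s2, s3, s4, s5, s6, s7}.
Every state reachable from s0 satisfies a → AF (a → b).
s0 ∈ Sat(AG (a → AF (a → b))).

Holds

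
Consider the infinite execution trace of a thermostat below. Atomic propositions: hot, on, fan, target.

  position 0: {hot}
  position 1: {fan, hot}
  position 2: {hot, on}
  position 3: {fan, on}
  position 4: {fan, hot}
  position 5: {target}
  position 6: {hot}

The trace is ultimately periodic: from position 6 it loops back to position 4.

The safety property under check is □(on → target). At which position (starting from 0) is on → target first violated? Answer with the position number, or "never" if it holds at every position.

2

Check on → target at each position in order: 0 ✓, 1 ✓.
At position 2 the labels are {hot, on}, so on → target is false there. This is the first violation.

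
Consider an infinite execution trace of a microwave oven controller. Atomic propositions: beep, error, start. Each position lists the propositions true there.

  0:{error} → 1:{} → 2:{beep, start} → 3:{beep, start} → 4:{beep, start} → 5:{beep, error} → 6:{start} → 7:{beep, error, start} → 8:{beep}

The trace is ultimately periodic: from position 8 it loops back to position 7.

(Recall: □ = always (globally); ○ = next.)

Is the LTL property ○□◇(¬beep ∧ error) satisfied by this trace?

The position after 0 is 1; □◇(¬beep ∧ error) is false there.

No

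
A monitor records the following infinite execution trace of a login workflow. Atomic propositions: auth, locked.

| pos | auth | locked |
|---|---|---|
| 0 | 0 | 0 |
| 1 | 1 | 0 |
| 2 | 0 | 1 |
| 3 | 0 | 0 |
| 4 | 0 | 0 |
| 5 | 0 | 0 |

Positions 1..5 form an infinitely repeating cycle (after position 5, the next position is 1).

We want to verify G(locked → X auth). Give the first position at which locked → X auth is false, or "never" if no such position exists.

Check locked → X auth at each position in order: 0 ✓, 1 ✓.
At position 2 the labels are {locked} and the next position 3 has {}, so locked → X auth is false there. This is the first violation.

2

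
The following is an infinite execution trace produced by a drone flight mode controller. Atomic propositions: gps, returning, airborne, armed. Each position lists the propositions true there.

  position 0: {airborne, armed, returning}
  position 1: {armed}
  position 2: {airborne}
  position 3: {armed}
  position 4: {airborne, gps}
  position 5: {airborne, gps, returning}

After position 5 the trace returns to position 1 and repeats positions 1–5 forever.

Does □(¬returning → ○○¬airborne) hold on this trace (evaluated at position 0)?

¬returning → ○○¬airborne must hold at every position from 0 onward. It fails at position 2, so □(¬returning → ○○¬airborne) is false.
Positions where ¬returning holds: 1, 2, 3, 4.
Check ○○¬airborne at each: 1→ok, 2→fails, 3→fails, 4→ok.

Violated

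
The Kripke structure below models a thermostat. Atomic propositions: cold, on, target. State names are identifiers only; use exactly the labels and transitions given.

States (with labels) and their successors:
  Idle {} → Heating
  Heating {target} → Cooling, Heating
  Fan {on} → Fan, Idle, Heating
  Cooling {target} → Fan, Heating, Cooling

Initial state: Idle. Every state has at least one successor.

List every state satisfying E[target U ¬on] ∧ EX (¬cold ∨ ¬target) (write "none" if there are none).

States satisfying target: {Heating, Cooling}.
States satisfying ¬on: {Idle, Heating, Cooling}.
States satisfying E[target U ¬on]: {Idle, Heating, Cooling}.
States satisfying ¬cold ∨ ¬target: {Idle, Heating, Fan, Cooling}.
States satisfying EX (¬cold ∨ ¬target): {Idle, Heating, Fan, Cooling}.
States satisfying E[target U ¬on] ∧ EX (¬cold ∨ ¬target): {Idle, Heating, Cooling}.

{Idle, Heating, Cooling}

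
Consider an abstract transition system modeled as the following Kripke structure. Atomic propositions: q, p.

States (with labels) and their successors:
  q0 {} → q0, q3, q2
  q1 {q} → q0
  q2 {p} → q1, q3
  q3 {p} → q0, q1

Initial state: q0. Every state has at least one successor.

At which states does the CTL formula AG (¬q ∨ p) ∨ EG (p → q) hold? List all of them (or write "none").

{q0, q1}

States satisfying ¬q ∨ p: {q0, q2, q3}.
States satisfying AG (¬q ∨ p): ∅.
States satisfying p → q: {q0, q1}.
States satisfying EG (p → q): {q0, q1}.
States satisfying AG (¬q ∨ p) ∨ EG (p → q): {q0, q1}.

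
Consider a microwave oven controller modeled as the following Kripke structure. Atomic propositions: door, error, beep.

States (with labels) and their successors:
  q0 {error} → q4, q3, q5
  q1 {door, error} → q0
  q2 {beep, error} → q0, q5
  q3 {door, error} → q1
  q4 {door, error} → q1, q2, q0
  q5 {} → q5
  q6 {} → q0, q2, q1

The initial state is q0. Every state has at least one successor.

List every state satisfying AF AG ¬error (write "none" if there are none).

States satisfying AG ¬error: {q5}.
States satisfying AF AG ¬error: {q5}.

{q5}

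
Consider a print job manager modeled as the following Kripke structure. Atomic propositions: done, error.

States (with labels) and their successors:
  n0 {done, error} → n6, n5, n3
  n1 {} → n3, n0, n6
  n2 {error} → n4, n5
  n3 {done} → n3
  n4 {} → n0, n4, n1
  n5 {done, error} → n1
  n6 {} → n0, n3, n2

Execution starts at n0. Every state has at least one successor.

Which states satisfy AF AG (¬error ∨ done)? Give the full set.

States satisfying AG (¬error ∨ done): {n3}.
States satisfying AF AG (¬error ∨ done): {n3}.

{n3}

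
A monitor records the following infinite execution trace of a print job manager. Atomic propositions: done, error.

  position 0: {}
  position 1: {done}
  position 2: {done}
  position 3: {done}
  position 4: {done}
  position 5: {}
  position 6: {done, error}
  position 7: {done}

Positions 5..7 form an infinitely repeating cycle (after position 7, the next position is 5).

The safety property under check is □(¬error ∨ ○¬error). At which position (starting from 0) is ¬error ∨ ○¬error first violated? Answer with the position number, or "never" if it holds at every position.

¬error ∨ ○¬error holds at every position 0..7, and those are all the positions the trace ever visits, so the invariant □(¬error ∨ ○¬error) is never violated.

never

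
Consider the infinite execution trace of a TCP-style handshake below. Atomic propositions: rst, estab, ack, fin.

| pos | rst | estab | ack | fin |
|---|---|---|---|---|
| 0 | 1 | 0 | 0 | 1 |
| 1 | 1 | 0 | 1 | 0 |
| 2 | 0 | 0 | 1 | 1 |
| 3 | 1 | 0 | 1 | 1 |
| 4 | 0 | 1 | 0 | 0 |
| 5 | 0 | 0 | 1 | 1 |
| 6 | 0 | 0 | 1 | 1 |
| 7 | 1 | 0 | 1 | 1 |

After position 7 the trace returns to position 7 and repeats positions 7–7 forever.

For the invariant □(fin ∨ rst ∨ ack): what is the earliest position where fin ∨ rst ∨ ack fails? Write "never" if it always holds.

Check fin ∨ rst ∨ ack at each position in order: 0 ✓, 1 ✓, 2 ✓, 3 ✓.
At position 4 the labels are {estab}, so fin ∨ rst ∨ ack is false there. This is the first violation.

4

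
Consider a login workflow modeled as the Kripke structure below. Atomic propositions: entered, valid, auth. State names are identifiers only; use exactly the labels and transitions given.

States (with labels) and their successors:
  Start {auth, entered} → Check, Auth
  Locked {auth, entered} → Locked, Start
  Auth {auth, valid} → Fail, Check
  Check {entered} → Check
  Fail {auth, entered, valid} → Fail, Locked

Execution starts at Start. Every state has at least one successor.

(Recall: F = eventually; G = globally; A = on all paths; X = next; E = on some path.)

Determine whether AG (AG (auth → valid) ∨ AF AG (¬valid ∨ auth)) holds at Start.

Holds

States satisfying AG (auth → valid) ∨ AF AG (¬valid ∨ auth): {Start, Locked, Auth, Check, Fail}.
States satisfying AG (AG (auth → valid) ∨ AF AG (¬valid ∨ auth)): {Start, Locked, Auth, Check, Fail}.
Every state reachable from Start satisfies AG (auth → valid) ∨ AF AG (¬valid ∨ auth).
Start ∈ Sat(AG (AG (auth → valid) ∨ AF AG (¬valid ∨ auth))).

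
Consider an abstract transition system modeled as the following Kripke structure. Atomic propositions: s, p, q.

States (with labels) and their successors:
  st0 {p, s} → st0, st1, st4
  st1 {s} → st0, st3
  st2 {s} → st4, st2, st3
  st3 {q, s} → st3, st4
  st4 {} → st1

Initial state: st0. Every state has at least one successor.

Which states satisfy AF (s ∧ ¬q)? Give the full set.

States satisfying s ∧ ¬q: {st0, st1, st2}.
States satisfying AF (s ∧ ¬q): {st0, st1, st2, st4}.

{st0, st1, st2, st4}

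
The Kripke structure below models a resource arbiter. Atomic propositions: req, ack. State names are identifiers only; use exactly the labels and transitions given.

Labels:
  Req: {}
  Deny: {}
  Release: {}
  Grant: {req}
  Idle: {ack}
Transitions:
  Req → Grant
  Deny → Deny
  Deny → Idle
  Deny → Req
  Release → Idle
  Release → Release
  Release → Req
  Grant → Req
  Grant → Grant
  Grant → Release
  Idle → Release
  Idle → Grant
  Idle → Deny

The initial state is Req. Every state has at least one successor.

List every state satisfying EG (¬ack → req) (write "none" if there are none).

States satisfying ¬ack → req: {Grant, Idle}.
States satisfying EG (¬ack → req): {Grant, Idle}.

{Grant, Idle}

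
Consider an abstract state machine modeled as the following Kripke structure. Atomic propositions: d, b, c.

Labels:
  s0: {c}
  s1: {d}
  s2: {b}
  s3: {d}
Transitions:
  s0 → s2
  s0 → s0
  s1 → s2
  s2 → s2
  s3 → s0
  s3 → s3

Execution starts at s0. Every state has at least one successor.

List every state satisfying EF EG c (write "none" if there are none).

States satisfying EG c: {s0}.
States satisfying EF EG c: {s0, s3}.

{s0, s3}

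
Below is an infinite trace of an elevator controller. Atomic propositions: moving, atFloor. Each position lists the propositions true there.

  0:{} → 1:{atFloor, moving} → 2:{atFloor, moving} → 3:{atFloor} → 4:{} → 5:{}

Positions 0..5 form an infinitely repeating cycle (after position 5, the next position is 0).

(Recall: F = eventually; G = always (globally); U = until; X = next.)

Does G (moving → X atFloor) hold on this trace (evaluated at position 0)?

Yes

moving → X atFloor holds at every position 0..5, and those are all positions ever visited, so G (moving → X atFloor) holds.
Positions where moving holds: 1, 2.
Check X atFloor at each: 1→ok, 2→ok.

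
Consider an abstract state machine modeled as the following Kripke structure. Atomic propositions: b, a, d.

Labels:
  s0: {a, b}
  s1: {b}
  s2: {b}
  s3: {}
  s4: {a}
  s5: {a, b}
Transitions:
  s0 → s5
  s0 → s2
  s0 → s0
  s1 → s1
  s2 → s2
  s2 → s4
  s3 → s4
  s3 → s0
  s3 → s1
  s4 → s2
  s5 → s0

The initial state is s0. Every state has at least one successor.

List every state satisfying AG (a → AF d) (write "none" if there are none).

States satisfying a → AF d: {s1, s2, s3}.
States satisfying AG (a → AF d): {s1}.

{s1}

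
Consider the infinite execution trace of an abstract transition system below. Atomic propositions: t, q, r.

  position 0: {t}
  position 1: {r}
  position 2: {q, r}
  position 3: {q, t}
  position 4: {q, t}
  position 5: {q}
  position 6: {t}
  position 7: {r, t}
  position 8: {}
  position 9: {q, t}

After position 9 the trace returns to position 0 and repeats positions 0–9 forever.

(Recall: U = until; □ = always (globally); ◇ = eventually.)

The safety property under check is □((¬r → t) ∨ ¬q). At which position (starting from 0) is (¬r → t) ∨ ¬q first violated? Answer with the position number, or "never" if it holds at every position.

Check (¬r → t) ∨ ¬q at each position in order: 0 ✓, 1 ✓, 2 ✓, 3 ✓, 4 ✓.
At position 5 the labels are {q}, so (¬r → t) ∨ ¬q is false there. This is the first violation.

5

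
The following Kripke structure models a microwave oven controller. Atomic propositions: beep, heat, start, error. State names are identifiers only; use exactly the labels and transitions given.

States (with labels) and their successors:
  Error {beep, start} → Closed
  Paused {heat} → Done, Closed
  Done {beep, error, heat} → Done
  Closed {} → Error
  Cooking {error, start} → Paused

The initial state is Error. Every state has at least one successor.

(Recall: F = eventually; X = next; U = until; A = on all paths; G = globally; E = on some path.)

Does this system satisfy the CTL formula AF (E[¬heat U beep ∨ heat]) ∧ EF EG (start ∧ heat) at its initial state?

States satisfying E[¬heat U beep ∨ heat]: {Error, Paused, Done, Closed, Cooking}.
States satisfying AF (E[¬heat U beep ∨ heat]): {Error, Paused, Done, Closed, Cooking}.
States satisfying EG (start ∧ heat): ∅.
States satisfying EF EG (start ∧ heat): ∅.
States satisfying AF (E[¬heat U beep ∨ heat]) ∧ EF EG (start ∧ heat): ∅.
Error ∉ Sat(AF (E[¬heat U beep ∨ heat]) ∧ EF EG (start ∧ heat)).

Violated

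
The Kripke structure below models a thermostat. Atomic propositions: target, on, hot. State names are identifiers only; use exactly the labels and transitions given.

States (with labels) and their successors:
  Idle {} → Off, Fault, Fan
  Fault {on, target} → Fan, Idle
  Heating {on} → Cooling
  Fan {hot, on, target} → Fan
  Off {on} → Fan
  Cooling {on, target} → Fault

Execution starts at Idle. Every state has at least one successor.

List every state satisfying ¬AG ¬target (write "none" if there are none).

{Idle, Fault, Heating, Fan, Off, Cooling}

States satisfying ¬target: {Idle, Heating, Off}.
States satisfying AG ¬target: ∅.
States satisfying ¬AG ¬target: {Idle, Fault, Heating, Fan, Off, Cooling}.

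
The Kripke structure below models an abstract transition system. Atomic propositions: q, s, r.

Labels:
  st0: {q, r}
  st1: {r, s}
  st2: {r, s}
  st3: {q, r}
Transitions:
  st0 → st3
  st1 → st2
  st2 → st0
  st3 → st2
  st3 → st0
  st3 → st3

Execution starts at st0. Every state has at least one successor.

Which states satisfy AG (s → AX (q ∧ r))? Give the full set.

{st0, st2, st3}

States satisfying s → AX (q ∧ r): {st0, st2, st3}.
States satisfying AG (s → AX (q ∧ r)): {st0, st2, st3}.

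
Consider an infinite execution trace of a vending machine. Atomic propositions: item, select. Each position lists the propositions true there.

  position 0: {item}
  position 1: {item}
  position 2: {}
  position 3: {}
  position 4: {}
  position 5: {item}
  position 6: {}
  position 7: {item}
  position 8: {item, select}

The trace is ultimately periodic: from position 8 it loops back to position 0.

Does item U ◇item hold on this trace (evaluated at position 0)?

Holds

Walking from position 0: ◇item first holds at position 0, and item holds at every earlier position along the way, so item U ◇item holds.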